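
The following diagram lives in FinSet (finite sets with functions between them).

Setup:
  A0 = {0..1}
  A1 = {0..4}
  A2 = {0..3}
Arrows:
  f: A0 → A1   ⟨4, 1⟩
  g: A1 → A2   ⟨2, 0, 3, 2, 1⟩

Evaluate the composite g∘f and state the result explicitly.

Answer: ⟨1, 0⟩

Derivation:
  0 f→4 g→1
  1 f→1 g→0
result: ⟨1, 0⟩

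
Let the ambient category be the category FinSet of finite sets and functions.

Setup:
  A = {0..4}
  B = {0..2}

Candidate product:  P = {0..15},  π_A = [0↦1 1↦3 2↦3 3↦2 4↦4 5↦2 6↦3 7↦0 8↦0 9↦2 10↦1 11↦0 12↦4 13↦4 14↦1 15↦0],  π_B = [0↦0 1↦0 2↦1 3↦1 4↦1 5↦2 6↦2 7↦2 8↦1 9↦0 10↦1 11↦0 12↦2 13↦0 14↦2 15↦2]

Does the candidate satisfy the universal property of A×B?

|A|·|B| = 5·3 = 15;  |P| = 16
  → cardinalities differ; no bijection possible.

Answer: NOT A VALID PRODUCT — |P|=16 ≠ |A|·|B|=15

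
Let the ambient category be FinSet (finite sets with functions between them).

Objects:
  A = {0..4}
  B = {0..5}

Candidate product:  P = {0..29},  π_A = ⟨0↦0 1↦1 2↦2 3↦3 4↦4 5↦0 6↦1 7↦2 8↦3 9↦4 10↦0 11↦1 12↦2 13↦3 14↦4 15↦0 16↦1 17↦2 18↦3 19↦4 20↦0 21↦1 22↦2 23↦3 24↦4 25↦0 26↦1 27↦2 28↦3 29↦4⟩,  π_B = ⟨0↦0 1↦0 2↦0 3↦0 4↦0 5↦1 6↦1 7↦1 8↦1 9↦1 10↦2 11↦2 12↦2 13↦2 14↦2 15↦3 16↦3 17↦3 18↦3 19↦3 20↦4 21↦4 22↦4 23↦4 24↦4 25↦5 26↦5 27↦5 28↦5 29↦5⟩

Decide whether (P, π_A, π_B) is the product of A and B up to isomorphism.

Answer: VALID PRODUCT

Derivation:
|A|·|B| = 5·6 = 30;  |P| = 30
Check the pairing map k ↦ (π_A(k), π_B(k)):
  0 ↦ (0,0)
  1 ↦ (1,0)
  2 ↦ (2,0)
  3 ↦ (3,0)
  4 ↦ (4,0)
  5 ↦ (0,1)
  6 ↦ (1,1)
  7 ↦ (2,1)
  8 ↦ (3,1)
  9 ↦ (4,1)
  10 ↦ (0,2)
  11 ↦ (1,2)
  12 ↦ (2,2)
  13 ↦ (3,2)
  14 ↦ (4,2)
  15 ↦ (0,3)
  16 ↦ (1,3)
  17 ↦ (2,3)
  18 ↦ (3,3)
  19 ↦ (4,3)
  20 ↦ (0,4)
  21 ↦ (1,4)
  22 ↦ (2,4)
  23 ↦ (3,4)
  24 ↦ (4,4)
  25 ↦ (0,5)
  26 ↦ (1,5)
  27 ↦ (2,5)
  28 ↦ (3,5)
  29 ↦ (4,5)
distinct pairs in image: 30 / 30 needed
  → bijection onto A×B; projections well-typed.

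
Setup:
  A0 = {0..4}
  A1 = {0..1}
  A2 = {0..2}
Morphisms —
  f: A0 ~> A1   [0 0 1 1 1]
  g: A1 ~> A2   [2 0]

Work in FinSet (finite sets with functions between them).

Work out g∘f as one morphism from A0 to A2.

  0 f~>0 g~>2
  1 f~>0 g~>2
  2 f~>1 g~>0
  3 f~>1 g~>0
  4 f~>1 g~>0
⟦path⟧: [2 2 0 0 0]

Answer: [2 2 0 0 0]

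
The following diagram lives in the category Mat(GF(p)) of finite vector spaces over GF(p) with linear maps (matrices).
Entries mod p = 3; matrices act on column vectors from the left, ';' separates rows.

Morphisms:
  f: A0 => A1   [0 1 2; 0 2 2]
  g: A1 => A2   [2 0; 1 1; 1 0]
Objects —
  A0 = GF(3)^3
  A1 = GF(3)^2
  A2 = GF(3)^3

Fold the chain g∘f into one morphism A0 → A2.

  e0=⟨1,0,0⟩ f=>⟨0,0⟩ g=>⟨0,0,0⟩
  e1=⟨0,1,0⟩ f=>⟨1,2⟩ g=>⟨2,0,1⟩
  e2=⟨0,0,1⟩ f=>⟨2,2⟩ g=>⟨1,1,2⟩
result: [0 2 1; 0 0 1; 0 1 2]

Answer: [0 2 1; 0 0 1; 0 1 2]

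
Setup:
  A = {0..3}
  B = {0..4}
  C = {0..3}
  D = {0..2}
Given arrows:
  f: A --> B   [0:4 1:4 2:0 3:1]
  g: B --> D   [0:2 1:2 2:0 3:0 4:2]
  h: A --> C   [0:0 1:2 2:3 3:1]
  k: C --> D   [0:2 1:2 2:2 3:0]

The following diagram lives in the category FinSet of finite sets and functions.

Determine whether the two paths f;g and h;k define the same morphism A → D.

1) trace f;g:
  0 f-->4 g-->2
  1 f-->4 g-->2
  2 f-->0 g-->2
  3 f-->1 g-->2
  result₁ = [0:2 1:2 2:2 3:2]
2) trace h;k:
  0 h-->0 k-->2
  1 h-->2 k-->2
  2 h-->3 k-->0
  3 h-->1 k-->2
  result₂ = [0:2 1:2 2:0 3:2]
Equal? NO — does not commute

Answer: DOES NOT COMMUTE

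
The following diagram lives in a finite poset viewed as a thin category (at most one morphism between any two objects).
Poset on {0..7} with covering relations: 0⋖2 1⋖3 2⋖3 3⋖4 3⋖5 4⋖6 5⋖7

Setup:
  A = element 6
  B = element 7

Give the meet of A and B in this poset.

{x : x≤A ∧ x≤B} = {0,1,2,3}  (A=6, B=7)
  0 ≤ 3
  1 ≤ 3
  2 ≤ 3
  3 ≤ 3
glb = 3

Answer: A∧B = 3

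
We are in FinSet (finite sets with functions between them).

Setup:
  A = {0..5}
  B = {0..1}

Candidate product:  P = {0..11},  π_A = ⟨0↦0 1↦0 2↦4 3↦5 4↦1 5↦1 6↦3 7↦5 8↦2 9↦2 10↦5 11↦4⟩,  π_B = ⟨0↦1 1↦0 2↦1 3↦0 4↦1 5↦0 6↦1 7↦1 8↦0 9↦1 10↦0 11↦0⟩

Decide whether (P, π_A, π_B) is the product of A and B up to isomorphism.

Answer: NOT A VALID PRODUCT — duplicate pair at indices 3,10

Work:
|A|·|B| = 6·2 = 12;  |P| = 12
Check the pairing map k ↦ (π_A(k), π_B(k)):
  0 ↦ (0,1)
  1 ↦ (0,0)
  2 ↦ (4,1)
  3 ↦ (5,0)
  4 ↦ (1,1)
  5 ↦ (1,0)
  6 ↦ (3,1)
  7 ↦ (5,1)
  8 ↦ (2,0)
  9 ↦ (2,1)
  10 ↦ (5,0)  ✗ repeats pair of k=3
  11 ↦ (4,0)
distinct pairs in image: 11 / 12 needed
  → (5,0) hit at k=3 and k=10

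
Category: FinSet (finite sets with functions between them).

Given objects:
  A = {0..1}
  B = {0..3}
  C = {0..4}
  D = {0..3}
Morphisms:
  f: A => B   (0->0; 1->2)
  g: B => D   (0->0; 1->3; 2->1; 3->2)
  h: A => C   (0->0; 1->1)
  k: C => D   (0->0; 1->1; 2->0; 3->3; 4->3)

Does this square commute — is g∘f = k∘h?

Answer: COMMUTES

Work:
1) trace f;g:
  0 f=>0 g=>0
  1 f=>2 g=>1
  ⟦path⟧₁ = (0->0; 1->1)
2) trace h;k:
  0 h=>0 k=>0
  1 h=>1 k=>1
  ⟦path⟧₂ = (0->0; 1->1)
Equal? YES — commutes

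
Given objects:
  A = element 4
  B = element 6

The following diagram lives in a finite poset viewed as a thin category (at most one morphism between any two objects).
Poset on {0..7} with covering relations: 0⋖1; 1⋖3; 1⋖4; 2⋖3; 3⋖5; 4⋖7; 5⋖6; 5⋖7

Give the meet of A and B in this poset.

{x : x≤A ∧ x≤B} = {0,1}  (A=4, B=6)
  0 ≤ 1
  1 ≤ 1
glb = 1

Answer: A∧B = 1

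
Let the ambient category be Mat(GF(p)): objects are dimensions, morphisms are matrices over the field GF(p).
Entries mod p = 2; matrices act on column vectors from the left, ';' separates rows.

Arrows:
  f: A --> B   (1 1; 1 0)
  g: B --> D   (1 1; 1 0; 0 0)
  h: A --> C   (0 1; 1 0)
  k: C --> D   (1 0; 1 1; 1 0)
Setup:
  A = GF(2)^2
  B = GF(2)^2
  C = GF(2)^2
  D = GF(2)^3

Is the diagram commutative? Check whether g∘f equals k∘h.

Answer: DOES NOT COMMUTE

Derivation:
Path 1 = f;g:
  e0=(1,0) f-->(1,1) g-->(0,1,0)
  e1=(0,1) f-->(1,0) g-->(1,1,0)
  ⟦path⟧₁ = (0 1; 1 1; 0 0)
Path 2 = h;k:
  e0=(1,0) h-->(0,1) k-->(0,1,0)
  e1=(0,1) h-->(1,0) k-->(1,1,1)
  ⟦path⟧₂ = (0 1; 1 1; 0 1)
Equal? differ; not commutative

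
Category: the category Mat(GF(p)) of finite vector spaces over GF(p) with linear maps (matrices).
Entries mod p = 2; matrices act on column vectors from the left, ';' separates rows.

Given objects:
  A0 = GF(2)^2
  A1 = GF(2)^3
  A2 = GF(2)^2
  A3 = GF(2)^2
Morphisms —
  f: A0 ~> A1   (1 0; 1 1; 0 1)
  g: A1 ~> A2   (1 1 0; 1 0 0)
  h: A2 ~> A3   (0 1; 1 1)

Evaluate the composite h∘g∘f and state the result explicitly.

  e0=(1,0) f~>(1,1,0) g~>(0,1) h~>(1,1)
  e1=(0,1) f~>(0,1,1) g~>(1,0) h~>(0,1)
composite: (1 0; 1 1)

Answer: (1 0; 1 1)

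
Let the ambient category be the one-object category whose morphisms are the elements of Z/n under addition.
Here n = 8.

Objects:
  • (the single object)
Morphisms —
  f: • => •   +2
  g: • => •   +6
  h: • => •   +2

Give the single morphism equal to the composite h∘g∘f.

Answer: +2

Derivation:
  0 +2≡2 +6≡0 +2≡2  (mod 8)
composite: +2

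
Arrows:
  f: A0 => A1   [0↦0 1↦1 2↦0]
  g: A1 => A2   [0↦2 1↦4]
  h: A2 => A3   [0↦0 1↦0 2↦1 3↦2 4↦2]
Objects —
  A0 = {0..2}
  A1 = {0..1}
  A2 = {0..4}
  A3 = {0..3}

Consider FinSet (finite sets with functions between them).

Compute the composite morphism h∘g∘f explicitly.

Answer: [0↦1 1↦2 2↦1]

Trace:
  0 f=>0 g=>2 h=>1
  1 f=>1 g=>4 h=>2
  2 f=>0 g=>2 h=>1
result: [0↦1 1↦2 2↦1]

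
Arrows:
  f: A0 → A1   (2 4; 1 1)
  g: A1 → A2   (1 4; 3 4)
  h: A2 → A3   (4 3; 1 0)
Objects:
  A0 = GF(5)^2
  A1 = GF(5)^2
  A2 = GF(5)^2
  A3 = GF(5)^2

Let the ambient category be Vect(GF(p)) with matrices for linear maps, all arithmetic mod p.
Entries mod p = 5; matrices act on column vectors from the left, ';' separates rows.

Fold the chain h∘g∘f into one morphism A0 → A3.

Answer: (4 0; 1 3)

Work:
  e0=(1,0) f→(2,1) g→(1,0) h→(4,1)
  e1=(0,1) f→(4,1) g→(3,1) h→(0,3)
result: (4 0; 1 3)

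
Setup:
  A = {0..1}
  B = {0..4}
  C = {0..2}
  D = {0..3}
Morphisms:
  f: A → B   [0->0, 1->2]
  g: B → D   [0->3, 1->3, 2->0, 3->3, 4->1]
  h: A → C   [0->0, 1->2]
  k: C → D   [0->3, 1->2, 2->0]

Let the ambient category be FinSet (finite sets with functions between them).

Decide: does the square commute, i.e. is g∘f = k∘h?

1) trace f;g:
  0 f→0 g→3
  1 f→2 g→0
  composite₁ = [0->3, 1->0]
2) trace h;k:
  0 h→0 k→3
  1 h→2 k→0
  composite₂ = [0->3, 1->0]
Equal? equal; square commutes

Answer: COMMUTES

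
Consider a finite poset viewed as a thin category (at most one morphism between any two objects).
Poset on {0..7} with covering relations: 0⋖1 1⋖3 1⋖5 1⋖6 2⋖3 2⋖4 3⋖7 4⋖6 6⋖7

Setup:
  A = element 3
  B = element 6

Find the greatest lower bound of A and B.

Answer: NO MEET EXISTS

Work:
Lower bounds of A=3 and B=6: {0,1,2}
  maximal lower bounds 1 and 2 are incomparable: neither 1≤2 nor 2≤1
→ no greatest lower bound exists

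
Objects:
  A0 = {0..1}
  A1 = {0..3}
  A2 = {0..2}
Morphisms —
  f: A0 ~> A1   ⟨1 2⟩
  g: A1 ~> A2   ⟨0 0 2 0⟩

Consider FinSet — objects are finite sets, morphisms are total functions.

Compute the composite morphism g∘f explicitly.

  0 f~>1 g~>0
  1 f~>2 g~>2
composite: ⟨0 2⟩

Answer: ⟨0 2⟩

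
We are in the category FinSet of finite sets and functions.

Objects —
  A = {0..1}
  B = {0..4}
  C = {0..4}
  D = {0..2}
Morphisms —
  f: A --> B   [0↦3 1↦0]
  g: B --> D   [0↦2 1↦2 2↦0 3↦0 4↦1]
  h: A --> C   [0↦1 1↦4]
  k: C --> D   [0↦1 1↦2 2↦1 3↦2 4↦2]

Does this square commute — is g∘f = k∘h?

Answer: DOES NOT COMMUTE

Trace:
1) trace f;g:
  0 f-->3 g-->0
  1 f-->0 g-->2
  ⟦path⟧₁ = [0↦0 1↦2]
2) trace h;k:
  0 h-->1 k-->2
  1 h-->4 k-->2
  ⟦path⟧₂ = [0↦2 1↦2]
Equal? differ; not commutative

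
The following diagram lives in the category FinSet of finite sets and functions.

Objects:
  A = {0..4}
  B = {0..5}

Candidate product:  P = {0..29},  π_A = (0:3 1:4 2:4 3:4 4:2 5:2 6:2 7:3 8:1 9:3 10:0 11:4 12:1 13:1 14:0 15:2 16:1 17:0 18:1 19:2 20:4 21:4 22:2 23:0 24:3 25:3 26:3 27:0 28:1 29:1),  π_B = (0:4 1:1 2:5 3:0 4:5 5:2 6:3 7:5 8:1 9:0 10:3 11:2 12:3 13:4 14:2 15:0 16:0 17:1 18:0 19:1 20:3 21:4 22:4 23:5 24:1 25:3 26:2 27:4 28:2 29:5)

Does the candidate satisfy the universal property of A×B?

|A|·|B| = 5·6 = 30;  |P| = 30
Check the pairing map k ↦ (π_A(k), π_B(k)):
  0 : (3,4)
  1 : (4,1)
  2 : (4,5)
  3 : (4,0)
  4 : (2,5)
  5 : (2,2)
  6 : (2,3)
  7 : (3,5)
  8 : (1,1)
  9 : (3,0)
  10 : (0,3)
  11 : (4,2)
  12 : (1,3)
  13 : (1,4)
  14 : (0,2)
  15 : (2,0)
  16 : (1,0)
  17 : (0,1)
  18 : (1,0)  ✗ repeats pair of k=16
  19 : (2,1)
  20 : (4,3)
  21 : (4,4)
  22 : (2,4)
  23 : (0,5)
  24 : (3,1)
  25 : (3,3)
  26 : (3,2)
  27 : (0,4)
  28 : (1,2)
  29 : (1,5)
distinct pairs in image: 29 / 30 needed
  → (1,0) hit at k=16 and k=18

Answer: NOT A VALID PRODUCT — duplicate pair at indices 18,16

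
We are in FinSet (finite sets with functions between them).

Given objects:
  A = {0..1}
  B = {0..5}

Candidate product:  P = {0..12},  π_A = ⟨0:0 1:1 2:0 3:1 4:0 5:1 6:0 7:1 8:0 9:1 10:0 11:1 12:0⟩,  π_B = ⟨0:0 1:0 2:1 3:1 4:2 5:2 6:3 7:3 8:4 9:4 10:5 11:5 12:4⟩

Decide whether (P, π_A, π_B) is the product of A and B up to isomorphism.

Answer: NOT A VALID PRODUCT — |P|=13 ≠ |A|·|B|=12

Trace:
|A|·|B| = 2·6 = 12;  |P| = 13
  → cardinalities differ; no bijection possible.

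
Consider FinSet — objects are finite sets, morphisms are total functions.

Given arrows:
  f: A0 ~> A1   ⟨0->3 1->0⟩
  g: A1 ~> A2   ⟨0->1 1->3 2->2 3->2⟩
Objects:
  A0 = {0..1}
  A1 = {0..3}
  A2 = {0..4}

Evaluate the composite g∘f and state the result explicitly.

  0 f~>3 g~>2
  1 f~>0 g~>1
⟦path⟧: ⟨0->2 1->1⟩

Answer: ⟨0->2 1->1⟩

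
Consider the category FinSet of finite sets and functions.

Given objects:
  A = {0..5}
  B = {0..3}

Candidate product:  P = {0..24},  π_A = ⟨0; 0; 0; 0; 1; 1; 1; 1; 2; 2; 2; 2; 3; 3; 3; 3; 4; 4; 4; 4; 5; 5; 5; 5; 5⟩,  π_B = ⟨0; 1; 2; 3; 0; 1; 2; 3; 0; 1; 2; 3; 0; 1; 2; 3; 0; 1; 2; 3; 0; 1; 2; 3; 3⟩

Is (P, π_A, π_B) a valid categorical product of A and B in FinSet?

|A|·|B| = 6·4 = 24;  |P| = 25
  → cardinalities differ; no bijection possible.

Answer: NOT A VALID PRODUCT — |P|=25 ≠ |A|·|B|=24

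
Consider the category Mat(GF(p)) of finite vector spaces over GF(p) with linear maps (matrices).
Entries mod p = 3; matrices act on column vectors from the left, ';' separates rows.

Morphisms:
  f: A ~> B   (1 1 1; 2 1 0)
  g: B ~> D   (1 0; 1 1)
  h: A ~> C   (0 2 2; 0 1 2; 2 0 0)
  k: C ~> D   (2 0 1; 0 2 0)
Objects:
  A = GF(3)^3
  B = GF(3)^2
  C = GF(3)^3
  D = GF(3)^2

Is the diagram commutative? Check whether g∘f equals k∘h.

Along f;g (path 1):
  e0=[1,0,0] f~>[1,2] g~>[1,0]
  e1=[0,1,0] f~>[1,1] g~>[1,2]
  e2=[0,0,1] f~>[1,0] g~>[1,1]
  ⟦path⟧₁ = (1 1 1; 0 2 1)
Along h;k (path 2):
  e0=[1,0,0] h~>[0,0,2] k~>[2,0]
  e1=[0,1,0] h~>[2,1,0] k~>[1,2]
  e2=[0,0,1] h~>[2,2,0] k~>[1,1]
  ⟦path⟧₂ = (2 1 1; 0 2 1)
Equal? differ; not commutative

Answer: DOES NOT COMMUTE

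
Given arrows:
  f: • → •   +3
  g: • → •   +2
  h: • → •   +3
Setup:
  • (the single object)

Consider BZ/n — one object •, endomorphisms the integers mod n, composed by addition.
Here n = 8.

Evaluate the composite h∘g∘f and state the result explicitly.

Answer: +0

Trace:
  0 +3≡3 +2≡5 +3≡0  (mod 8)
result: +0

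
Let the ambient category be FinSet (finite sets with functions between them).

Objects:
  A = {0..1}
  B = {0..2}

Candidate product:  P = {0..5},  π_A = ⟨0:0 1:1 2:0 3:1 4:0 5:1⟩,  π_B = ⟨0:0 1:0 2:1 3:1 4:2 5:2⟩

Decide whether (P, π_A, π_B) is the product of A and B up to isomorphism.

Answer: VALID PRODUCT

Derivation:
|A|·|B| = 2·3 = 6;  |P| = 6
Check the pairing map k ↦ (π_A(k), π_B(k)):
  0 : (0,0)
  1 : (1,0)
  2 : (0,1)
  3 : (1,1)
  4 : (0,2)
  5 : (1,2)
distinct pairs in image: 6 / 6 needed
  → bijection onto A×B; projections well-typed.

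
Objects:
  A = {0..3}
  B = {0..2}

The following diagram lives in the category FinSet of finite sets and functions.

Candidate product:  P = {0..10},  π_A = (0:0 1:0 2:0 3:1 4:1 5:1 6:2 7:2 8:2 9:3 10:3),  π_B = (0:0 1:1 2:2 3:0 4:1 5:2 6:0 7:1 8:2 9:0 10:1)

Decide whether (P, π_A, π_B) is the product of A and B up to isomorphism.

Answer: NOT A VALID PRODUCT — |P|=11 ≠ |A|·|B|=12

Work:
|A|·|B| = 4·3 = 12;  |P| = 11
  → cardinalities differ; no bijection possible.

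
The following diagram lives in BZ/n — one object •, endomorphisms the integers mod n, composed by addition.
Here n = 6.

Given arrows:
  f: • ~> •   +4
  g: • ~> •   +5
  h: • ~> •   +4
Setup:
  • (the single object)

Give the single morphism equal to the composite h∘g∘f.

  0 +4≡4 +5≡3 +4≡1  (mod 6)
result: +1

Answer: +1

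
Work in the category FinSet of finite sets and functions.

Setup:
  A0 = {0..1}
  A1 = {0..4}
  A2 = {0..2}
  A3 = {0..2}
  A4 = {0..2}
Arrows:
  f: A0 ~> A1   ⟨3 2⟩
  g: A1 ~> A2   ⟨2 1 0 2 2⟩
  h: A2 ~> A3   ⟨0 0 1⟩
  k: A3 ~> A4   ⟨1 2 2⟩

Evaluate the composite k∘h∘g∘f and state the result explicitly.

  0 f~>3 g~>2 h~>1 k~>2
  1 f~>2 g~>0 h~>0 k~>1
composite: ⟨2 1⟩

Answer: ⟨2 1⟩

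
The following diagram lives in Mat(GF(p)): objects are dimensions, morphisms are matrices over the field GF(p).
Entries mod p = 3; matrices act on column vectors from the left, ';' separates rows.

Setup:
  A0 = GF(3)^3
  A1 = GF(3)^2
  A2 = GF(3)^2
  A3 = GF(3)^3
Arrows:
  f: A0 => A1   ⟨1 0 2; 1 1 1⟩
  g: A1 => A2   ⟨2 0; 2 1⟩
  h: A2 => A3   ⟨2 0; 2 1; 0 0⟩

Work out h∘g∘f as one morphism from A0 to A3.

Answer: ⟨1 0 2; 1 1 1; 0 0 0⟩

Derivation:
  e0=(1,0,0) f=>(1,1) g=>(2,0) h=>(1,1,0)
  e1=(0,1,0) f=>(0,1) g=>(0,1) h=>(0,1,0)
  e2=(0,0,1) f=>(2,1) g=>(1,2) h=>(2,1,0)
⟦path⟧: ⟨1 0 2; 1 1 1; 0 0 0⟩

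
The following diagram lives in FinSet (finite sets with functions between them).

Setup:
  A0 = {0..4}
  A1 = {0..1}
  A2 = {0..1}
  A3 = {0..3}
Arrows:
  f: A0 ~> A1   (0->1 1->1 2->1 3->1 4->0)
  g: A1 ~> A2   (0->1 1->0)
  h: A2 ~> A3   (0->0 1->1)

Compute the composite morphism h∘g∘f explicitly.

Answer: (0->0 1->0 2->0 3->0 4->1)

Derivation:
  0 f~>1 g~>0 h~>0
  1 f~>1 g~>0 h~>0
  2 f~>1 g~>0 h~>0
  3 f~>1 g~>0 h~>0
  4 f~>0 g~>1 h~>1
result: (0->0 1->0 2->0 3->0 4->1)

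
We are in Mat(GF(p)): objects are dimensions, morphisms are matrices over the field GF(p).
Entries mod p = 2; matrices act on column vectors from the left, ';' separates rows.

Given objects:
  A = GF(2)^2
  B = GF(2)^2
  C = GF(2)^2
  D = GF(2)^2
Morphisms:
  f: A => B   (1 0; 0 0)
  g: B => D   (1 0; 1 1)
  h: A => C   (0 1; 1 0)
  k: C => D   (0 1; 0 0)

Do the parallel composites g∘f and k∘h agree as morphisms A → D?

Answer: DOES NOT COMMUTE

Work:
1) trace f;g:
  e0=(1,0) f=>(1,0) g=>(1,1)
  e1=(0,1) f=>(0,0) g=>(0,0)
  composite₁ = (1 0; 1 0)
2) trace h;k:
  e0=(1,0) h=>(0,1) k=>(1,0)
  e1=(0,1) h=>(1,0) k=>(0,0)
  composite₂ = (1 0; 0 0)
Equal? distinct morphisms ✗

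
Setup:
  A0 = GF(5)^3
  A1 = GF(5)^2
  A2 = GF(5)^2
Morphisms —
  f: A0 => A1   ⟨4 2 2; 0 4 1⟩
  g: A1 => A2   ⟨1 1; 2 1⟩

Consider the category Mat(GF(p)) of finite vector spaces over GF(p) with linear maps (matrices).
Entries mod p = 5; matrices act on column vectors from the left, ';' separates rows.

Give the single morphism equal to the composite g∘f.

  e0=[1,0,0] f=>[4,0] g=>[4,3]
  e1=[0,1,0] f=>[2,4] g=>[1,3]
  e2=[0,0,1] f=>[2,1] g=>[3,0]
result: ⟨4 1 3; 3 3 0⟩

Answer: ⟨4 1 3; 3 3 0⟩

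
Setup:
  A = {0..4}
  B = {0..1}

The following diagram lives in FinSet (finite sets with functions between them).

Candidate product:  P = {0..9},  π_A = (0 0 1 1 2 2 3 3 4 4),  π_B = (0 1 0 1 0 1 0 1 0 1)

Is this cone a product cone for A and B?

|A|·|B| = 5·2 = 10;  |P| = 10
Check the pairing map k ↦ (π_A(k), π_B(k)):
  0 : (0,0)
  1 : (0,1)
  2 : (1,0)
  3 : (1,1)
  4 : (2,0)
  5 : (2,1)
  6 : (3,0)
  7 : (3,1)
  8 : (4,0)
  9 : (4,1)
distinct pairs in image: 10 / 10 needed
  → bijection onto A×B; projections well-typed.

Answer: VALID PRODUCT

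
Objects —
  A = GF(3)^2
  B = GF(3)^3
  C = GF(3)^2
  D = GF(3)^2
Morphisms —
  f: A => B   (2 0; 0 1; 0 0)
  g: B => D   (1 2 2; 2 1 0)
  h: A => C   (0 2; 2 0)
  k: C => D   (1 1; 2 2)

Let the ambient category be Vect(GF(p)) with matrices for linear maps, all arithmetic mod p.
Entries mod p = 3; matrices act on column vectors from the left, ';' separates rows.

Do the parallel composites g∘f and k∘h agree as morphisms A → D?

Answer: COMMUTES

Work:
Along f;g (path 1):
  e0=⟨1,0⟩ f=>⟨2,0,0⟩ g=>⟨2,1⟩
  e1=⟨0,1⟩ f=>⟨0,1,0⟩ g=>⟨2,1⟩
  result₁ = (2 2; 1 1)
Along h;k (path 2):
  e0=⟨1,0⟩ h=>⟨0,2⟩ k=>⟨2,1⟩
  e1=⟨0,1⟩ h=>⟨2,0⟩ k=>⟨2,1⟩
  result₂ = (2 2; 1 1)
Equal? same morphism ✓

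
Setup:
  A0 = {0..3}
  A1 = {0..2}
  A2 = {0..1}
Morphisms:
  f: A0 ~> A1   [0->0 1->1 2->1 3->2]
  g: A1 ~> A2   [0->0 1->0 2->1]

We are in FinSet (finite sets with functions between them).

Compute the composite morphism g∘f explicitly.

  0 f~>0 g~>0
  1 f~>1 g~>0
  2 f~>1 g~>0
  3 f~>2 g~>1
result: [0->0 1->0 2->0 3->1]

Answer: [0->0 1->0 2->0 3->1]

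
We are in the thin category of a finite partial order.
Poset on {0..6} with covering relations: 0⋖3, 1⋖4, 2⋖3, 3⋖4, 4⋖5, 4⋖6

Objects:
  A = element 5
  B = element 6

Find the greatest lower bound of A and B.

Lower bounds of A=5 and B=6: {0,1,2,3,4}
  0 ⊑ 4
  1 ⊑ 4
  2 ⊑ 4
  3 ⊑ 4
  4 ⊑ 4
glb = 4

Answer: A∧B = 4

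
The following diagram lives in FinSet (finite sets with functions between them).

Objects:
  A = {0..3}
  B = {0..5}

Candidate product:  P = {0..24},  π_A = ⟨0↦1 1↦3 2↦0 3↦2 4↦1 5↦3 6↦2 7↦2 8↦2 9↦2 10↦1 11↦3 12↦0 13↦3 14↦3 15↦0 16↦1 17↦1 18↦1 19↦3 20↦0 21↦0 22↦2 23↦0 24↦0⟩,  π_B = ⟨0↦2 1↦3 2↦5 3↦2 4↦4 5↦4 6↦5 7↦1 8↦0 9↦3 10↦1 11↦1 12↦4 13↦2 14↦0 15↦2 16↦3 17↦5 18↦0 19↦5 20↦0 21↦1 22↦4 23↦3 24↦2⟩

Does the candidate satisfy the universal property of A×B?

|A|·|B| = 4·6 = 24;  |P| = 25
  → cardinalities differ; no bijection possible.

Answer: NOT A VALID PRODUCT — |P|=25 ≠ |A|·|B|=24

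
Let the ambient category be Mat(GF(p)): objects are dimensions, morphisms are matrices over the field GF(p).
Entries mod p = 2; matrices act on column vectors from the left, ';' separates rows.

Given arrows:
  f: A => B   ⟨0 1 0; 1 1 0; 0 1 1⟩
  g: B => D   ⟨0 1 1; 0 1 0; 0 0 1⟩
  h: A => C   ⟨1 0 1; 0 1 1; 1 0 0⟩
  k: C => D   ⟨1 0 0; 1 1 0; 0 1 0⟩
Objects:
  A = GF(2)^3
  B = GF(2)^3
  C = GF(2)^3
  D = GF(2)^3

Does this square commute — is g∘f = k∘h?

Answer: COMMUTES

Trace:
Along f;g (path 1):
  e0=[1,0,0] f=>[0,1,0] g=>[1,1,0]
  e1=[0,1,0] f=>[1,1,1] g=>[0,1,1]
  e2=[0,0,1] f=>[0,0,1] g=>[1,0,1]
  composite₁ = ⟨1 0 1; 1 1 0; 0 1 1⟩
Along h;k (path 2):
  e0=[1,0,0] h=>[1,0,1] k=>[1,1,0]
  e1=[0,1,0] h=>[0,1,0] k=>[0,1,1]
  e2=[0,0,1] h=>[1,1,0] k=>[1,0,1]
  composite₂ = ⟨1 0 1; 1 1 0; 0 1 1⟩
Equal? YES — commutes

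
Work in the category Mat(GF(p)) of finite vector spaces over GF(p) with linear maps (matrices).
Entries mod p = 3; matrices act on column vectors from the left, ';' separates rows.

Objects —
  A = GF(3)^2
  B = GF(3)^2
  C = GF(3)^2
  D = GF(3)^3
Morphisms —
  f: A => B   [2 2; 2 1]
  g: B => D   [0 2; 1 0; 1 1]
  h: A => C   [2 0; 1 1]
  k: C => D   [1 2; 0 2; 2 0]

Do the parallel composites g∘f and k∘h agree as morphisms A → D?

Answer: COMMUTES

Derivation:
1) trace f;g:
  e0=(1,0) f=>(2,2) g=>(1,2,1)
  e1=(0,1) f=>(2,1) g=>(2,2,0)
  result₁ = [1 2; 2 2; 1 0]
2) trace h;k:
  e0=(1,0) h=>(2,1) k=>(1,2,1)
  e1=(0,1) h=>(0,1) k=>(2,2,0)
  result₂ = [1 2; 2 2; 1 0]
Equal? YES — commutes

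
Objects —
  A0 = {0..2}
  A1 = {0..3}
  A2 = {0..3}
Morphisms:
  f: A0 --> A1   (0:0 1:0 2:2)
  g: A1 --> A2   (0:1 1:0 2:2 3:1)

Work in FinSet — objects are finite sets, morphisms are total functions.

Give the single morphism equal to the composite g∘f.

Answer: (0:1 1:1 2:2)

Derivation:
  0 f-->0 g-->1
  1 f-->0 g-->1
  2 f-->2 g-->2
result: (0:1 1:1 2:2)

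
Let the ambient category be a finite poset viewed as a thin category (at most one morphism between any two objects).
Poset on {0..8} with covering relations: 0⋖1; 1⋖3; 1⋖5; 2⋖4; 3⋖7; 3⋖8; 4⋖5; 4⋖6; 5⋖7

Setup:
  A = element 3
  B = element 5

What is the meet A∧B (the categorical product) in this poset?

Common predecessors of 3,5: {0,1}
  0 <= 1
  1 <= 1
glb = 1

Answer: A∧B = 1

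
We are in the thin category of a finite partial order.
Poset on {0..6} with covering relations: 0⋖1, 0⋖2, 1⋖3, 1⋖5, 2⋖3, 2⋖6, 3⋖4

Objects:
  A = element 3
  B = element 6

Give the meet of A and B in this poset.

{x : x⊑A ∧ x⊑B} = {0,2}  (A=3, B=6)
  0 ⊑ 2
  2 ⊑ 2
glb = 2

Answer: A∧B = 2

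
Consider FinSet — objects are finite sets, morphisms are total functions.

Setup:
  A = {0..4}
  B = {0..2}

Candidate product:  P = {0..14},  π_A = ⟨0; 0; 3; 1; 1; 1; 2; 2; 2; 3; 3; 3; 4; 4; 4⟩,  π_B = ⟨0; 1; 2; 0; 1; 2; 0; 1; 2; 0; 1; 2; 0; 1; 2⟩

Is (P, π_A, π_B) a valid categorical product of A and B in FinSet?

|A|·|B| = 5·3 = 15;  |P| = 15
Check the pairing map k ↦ (π_A(k), π_B(k)):
  0 : (0,0)
  1 : (0,1)
  2 : (3,2)
  3 : (1,0)
  4 : (1,1)
  5 : (1,2)
  6 : (2,0)
  7 : (2,1)
  8 : (2,2)
  9 : (3,0)
  10 : (3,1)
  11 : (3,2)  ✗ repeats pair of k=2
  12 : (4,0)
  13 : (4,1)
  14 : (4,2)
distinct pairs in image: 14 / 15 needed
  → (3,2) hit at k=2 and k=11

Answer: NOT A VALID PRODUCT — duplicate pair at indices 11,2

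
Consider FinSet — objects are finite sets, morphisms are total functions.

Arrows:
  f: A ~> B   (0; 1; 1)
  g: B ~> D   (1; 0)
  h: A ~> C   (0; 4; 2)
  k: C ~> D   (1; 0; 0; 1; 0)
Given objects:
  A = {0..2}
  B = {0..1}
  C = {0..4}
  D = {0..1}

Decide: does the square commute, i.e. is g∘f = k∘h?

Answer: COMMUTES

Work:
1) trace f;g:
  0 f~>0 g~>1
  1 f~>1 g~>0
  2 f~>1 g~>0
  ⟦path⟧₁ = (1; 0; 0)
2) trace h;k:
  0 h~>0 k~>1
  1 h~>4 k~>0
  2 h~>2 k~>0
  ⟦path⟧₂ = (1; 0; 0)
Equal? equal; square commutes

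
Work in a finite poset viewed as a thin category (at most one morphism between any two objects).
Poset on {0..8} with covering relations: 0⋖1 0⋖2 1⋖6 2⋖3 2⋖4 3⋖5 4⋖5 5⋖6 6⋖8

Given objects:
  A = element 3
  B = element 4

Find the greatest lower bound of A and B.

Answer: A∧B = 2

Trace:
{x : x⊑A ∧ x⊑B} = {0,2}  (A=3, B=4)
  0 ⊑ 2
  2 ⊑ 2
glb = 2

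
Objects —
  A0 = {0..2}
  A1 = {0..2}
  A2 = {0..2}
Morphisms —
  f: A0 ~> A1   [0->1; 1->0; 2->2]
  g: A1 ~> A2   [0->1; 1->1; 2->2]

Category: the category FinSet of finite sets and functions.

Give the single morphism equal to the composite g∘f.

Answer: [0->1; 1->1; 2->2]

Work:
  0 f~>1 g~>1
  1 f~>0 g~>1
  2 f~>2 g~>2
⟦path⟧: [0->1; 1->1; 2->2]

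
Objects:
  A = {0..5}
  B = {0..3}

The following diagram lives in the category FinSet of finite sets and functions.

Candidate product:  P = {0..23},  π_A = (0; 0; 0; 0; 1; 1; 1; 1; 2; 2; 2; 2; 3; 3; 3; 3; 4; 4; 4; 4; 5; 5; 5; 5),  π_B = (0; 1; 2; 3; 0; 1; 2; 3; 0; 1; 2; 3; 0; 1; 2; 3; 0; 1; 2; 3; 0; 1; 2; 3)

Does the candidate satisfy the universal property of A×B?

|A|·|B| = 6·4 = 24;  |P| = 24
Check the pairing map k ↦ (π_A(k), π_B(k)):
  0 -> (0,0)
  1 -> (0,1)
  2 -> (0,2)
  3 -> (0,3)
  4 -> (1,0)
  5 -> (1,1)
  6 -> (1,2)
  7 -> (1,3)
  8 -> (2,0)
  9 -> (2,1)
  10 -> (2,2)
  11 -> (2,3)
  12 -> (3,0)
  13 -> (3,1)
  14 -> (3,2)
  15 -> (3,3)
  16 -> (4,0)
  17 -> (4,1)
  18 -> (4,2)
  19 -> (4,3)
  20 -> (5,0)
  21 -> (5,1)
  22 -> (5,2)
  23 -> (5,3)
distinct pairs in image: 24 / 24 needed
  → bijection onto A×B; projections well-typed.

Answer: VALID PRODUCT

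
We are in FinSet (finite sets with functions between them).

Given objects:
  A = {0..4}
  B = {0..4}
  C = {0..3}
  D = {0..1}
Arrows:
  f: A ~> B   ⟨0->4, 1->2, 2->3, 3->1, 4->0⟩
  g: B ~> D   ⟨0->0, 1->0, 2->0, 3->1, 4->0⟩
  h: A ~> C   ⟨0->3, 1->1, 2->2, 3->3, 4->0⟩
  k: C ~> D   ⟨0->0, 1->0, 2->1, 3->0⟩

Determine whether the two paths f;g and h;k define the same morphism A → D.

Answer: COMMUTES

Work:
Path 1 = f;g:
  0 f~>4 g~>0
  1 f~>2 g~>0
  2 f~>3 g~>1
  3 f~>1 g~>0
  4 f~>0 g~>0
  result₁ = ⟨0->0, 1->0, 2->1, 3->0, 4->0⟩
Path 2 = h;k:
  0 h~>3 k~>0
  1 h~>1 k~>0
  2 h~>2 k~>1
  3 h~>3 k~>0
  4 h~>0 k~>0
  result₂ = ⟨0->0, 1->0, 2->1, 3->0, 4->0⟩
Equal? equal; square commutes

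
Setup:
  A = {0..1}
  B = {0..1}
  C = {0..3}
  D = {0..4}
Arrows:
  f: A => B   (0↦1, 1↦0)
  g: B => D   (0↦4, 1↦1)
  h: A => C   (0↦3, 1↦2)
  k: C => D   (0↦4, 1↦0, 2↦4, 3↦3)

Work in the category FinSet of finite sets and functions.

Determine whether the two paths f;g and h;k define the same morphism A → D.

Answer: DOES NOT COMMUTE

Trace:
Path 1 = f;g:
  0 f=>1 g=>1
  1 f=>0 g=>4
  ⟦path⟧₁ = (0↦1, 1↦4)
Path 2 = h;k:
  0 h=>3 k=>3
  1 h=>2 k=>4
  ⟦path⟧₂ = (0↦3, 1↦4)
Equal? NO — does not commute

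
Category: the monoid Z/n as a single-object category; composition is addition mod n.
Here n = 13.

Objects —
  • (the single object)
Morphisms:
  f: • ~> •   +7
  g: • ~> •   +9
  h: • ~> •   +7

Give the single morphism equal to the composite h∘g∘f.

  0 +7≡7 +9≡3 +7≡10  (mod 13)
result: +10

Answer: +10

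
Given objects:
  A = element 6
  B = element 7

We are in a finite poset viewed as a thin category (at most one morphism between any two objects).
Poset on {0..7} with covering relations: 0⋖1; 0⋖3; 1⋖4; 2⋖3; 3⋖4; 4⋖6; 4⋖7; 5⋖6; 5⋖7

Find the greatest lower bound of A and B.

Lower bounds of A=6 and B=7: {0,1,2,3,4,5}
  maximal lower bounds 4 and 5 are incomparable: neither 4⊑5 nor 5⊑4
→ no greatest lower bound exists

Answer: NO MEET EXISTS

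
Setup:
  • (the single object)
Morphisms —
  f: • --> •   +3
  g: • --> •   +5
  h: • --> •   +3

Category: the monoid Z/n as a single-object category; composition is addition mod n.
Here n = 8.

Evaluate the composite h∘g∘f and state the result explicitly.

Answer: +3

Derivation:
  0 +3≡3 +5≡0 +3≡3  (mod 8)
⟦path⟧: +3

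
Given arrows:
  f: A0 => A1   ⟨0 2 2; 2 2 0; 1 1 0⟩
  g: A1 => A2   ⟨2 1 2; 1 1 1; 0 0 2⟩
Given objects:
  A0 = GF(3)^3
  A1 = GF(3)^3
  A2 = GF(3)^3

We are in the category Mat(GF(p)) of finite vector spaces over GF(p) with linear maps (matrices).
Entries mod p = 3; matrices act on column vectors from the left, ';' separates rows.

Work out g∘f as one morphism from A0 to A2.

Answer: ⟨1 2 1; 0 2 2; 2 2 0⟩

Trace:
  e0=[1,0,0] f=>[0,2,1] g=>[1,0,2]
  e1=[0,1,0] f=>[2,2,1] g=>[2,2,2]
  e2=[0,0,1] f=>[2,0,0] g=>[1,2,0]
composite: ⟨1 2 1; 0 2 2; 2 2 0⟩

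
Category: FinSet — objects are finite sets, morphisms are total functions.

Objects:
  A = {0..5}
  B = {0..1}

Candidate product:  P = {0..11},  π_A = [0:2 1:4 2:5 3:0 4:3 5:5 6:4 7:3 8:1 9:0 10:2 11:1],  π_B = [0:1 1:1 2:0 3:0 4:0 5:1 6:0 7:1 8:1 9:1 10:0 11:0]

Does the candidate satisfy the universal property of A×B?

Answer: VALID PRODUCT

Work:
|A|·|B| = 6·2 = 12;  |P| = 12
Check the pairing map k ↦ (π_A(k), π_B(k)):
  0 : (2,1)
  1 : (4,1)
  2 : (5,0)
  3 : (0,0)
  4 : (3,0)
  5 : (5,1)
  6 : (4,0)
  7 : (3,1)
  8 : (1,1)
  9 : (0,1)
  10 : (2,0)
  11 : (1,0)
distinct pairs in image: 12 / 12 needed
  → bijection onto A×B; projections well-typed.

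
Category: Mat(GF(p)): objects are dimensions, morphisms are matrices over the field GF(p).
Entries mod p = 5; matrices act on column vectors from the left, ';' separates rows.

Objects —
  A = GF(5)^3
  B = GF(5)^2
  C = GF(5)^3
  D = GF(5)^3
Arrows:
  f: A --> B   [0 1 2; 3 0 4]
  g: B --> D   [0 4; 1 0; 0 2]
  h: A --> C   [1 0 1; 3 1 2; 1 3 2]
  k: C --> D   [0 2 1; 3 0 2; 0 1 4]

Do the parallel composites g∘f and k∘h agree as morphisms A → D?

Path 1 = f;g:
  e0=⟨1,0,0⟩ f-->⟨0,3⟩ g-->⟨2,0,1⟩
  e1=⟨0,1,0⟩ f-->⟨1,0⟩ g-->⟨0,1,0⟩
  e2=⟨0,0,1⟩ f-->⟨2,4⟩ g-->⟨1,2,3⟩
  ⟦path⟧₁ = [2 0 1; 0 1 2; 1 0 3]
Path 2 = h;k:
  e0=⟨1,0,0⟩ h-->⟨1,3,1⟩ k-->⟨2,0,2⟩
  e1=⟨0,1,0⟩ h-->⟨0,1,3⟩ k-->⟨0,1,3⟩
  e2=⟨0,0,1⟩ h-->⟨1,2,2⟩ k-->⟨1,2,0⟩
  ⟦path⟧₂ = [2 0 1; 0 1 2; 2 3 0]
Equal? differ; not commutative

Answer: DOES NOT COMMUTE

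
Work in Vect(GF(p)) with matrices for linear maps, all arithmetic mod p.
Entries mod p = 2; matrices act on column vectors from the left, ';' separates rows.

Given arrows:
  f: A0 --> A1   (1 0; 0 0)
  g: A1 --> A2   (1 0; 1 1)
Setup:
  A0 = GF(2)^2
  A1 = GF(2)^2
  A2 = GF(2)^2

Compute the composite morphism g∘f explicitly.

Answer: (1 0; 1 0)

Work:
  e0=⟨1,0⟩ f-->⟨1,0⟩ g-->⟨1,1⟩
  e1=⟨0,1⟩ f-->⟨0,0⟩ g-->⟨0,0⟩
⟦path⟧: (1 0; 1 0)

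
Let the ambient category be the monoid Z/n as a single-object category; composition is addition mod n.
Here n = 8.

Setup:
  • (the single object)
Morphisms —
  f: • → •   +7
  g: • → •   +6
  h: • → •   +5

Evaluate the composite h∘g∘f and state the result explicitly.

  0 +7≡7 +6≡5 +5≡2  (mod 8)
result: +2

Answer: +2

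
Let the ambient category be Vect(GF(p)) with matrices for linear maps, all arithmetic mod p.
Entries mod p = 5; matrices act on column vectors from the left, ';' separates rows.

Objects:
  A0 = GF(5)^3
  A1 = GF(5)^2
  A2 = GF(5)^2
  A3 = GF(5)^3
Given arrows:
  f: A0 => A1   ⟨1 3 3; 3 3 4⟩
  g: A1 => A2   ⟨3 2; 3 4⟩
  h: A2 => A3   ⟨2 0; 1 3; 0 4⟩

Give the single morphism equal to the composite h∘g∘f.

Answer: ⟨3 0 4; 4 3 2; 0 4 0⟩

Work:
  e0=[1,0,0] f=>[1,3] g=>[4,0] h=>[3,4,0]
  e1=[0,1,0] f=>[3,3] g=>[0,1] h=>[0,3,4]
  e2=[0,0,1] f=>[3,4] g=>[2,0] h=>[4,2,0]
⟦path⟧: ⟨3 0 4; 4 3 2; 0 4 0⟩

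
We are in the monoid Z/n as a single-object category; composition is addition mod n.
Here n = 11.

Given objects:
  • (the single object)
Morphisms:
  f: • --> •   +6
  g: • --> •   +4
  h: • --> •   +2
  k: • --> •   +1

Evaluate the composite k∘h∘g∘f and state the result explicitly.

Answer: +2

Derivation:
  0 +6≡6 +4≡10 +2≡1 +1≡2  (mod 11)
result: +2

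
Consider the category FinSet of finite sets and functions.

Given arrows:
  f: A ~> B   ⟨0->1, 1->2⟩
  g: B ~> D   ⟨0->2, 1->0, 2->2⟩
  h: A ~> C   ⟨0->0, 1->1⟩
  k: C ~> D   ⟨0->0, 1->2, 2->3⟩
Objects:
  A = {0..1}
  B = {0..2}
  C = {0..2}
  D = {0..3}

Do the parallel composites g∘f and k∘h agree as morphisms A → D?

1) trace f;g:
  0 f~>1 g~>0
  1 f~>2 g~>2
  result₁ = ⟨0->0, 1->2⟩
2) trace h;k:
  0 h~>0 k~>0
  1 h~>1 k~>2
  result₂ = ⟨0->0, 1->2⟩
Equal? YES — commutes

Answer: COMMUTES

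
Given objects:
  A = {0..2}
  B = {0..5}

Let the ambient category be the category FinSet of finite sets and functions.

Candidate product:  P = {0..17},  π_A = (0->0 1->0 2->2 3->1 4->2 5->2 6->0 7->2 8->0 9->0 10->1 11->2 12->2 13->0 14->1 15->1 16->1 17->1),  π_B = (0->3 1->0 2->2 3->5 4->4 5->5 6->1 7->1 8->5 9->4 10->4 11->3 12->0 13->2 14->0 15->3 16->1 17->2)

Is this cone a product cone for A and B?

|A|·|B| = 3·6 = 18;  |P| = 18
Check the pairing map k ↦ (π_A(k), π_B(k)):
  0 -> (0,3)
  1 -> (0,0)
  2 -> (2,2)
  3 -> (1,5)
  4 -> (2,4)
  5 -> (2,5)
  6 -> (0,1)
  7 -> (2,1)
  8 -> (0,5)
  9 -> (0,4)
  10 -> (1,4)
  11 -> (2,3)
  12 -> (2,0)
  13 -> (0,2)
  14 -> (1,0)
  15 -> (1,3)
  16 -> (1,1)
  17 -> (1,2)
distinct pairs in image: 18 / 18 needed
  → bijection onto A×B; projections well-typed.

Answer: VALID PRODUCT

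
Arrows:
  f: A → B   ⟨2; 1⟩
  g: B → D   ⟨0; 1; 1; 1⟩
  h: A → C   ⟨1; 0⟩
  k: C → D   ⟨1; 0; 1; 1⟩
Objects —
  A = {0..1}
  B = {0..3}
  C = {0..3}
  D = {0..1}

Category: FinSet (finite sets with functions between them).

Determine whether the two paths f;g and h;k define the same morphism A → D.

Path 1 = f;g:
  0 f→2 g→1
  1 f→1 g→1
  ⟦path⟧₁ = ⟨1; 1⟩
Path 2 = h;k:
  0 h→1 k→0
  1 h→0 k→1
  ⟦path⟧₂ = ⟨0; 1⟩
Equal? NO — does not commute

Answer: DOES NOT COMMUTE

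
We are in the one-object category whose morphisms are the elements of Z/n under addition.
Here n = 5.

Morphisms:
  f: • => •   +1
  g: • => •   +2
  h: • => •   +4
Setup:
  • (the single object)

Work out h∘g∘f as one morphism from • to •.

  0 +1≡1 +2≡3 +4≡2  (mod 5)
⟦path⟧: +2

Answer: +2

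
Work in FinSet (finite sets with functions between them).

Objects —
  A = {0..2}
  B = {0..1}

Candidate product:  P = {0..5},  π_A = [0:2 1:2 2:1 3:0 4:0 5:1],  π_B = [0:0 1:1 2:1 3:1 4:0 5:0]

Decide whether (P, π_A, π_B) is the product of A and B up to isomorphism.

Answer: VALID PRODUCT

Trace:
|A|·|B| = 3·2 = 6;  |P| = 6
Check the pairing map k ↦ (π_A(k), π_B(k)):
  0 : (2,0)
  1 : (2,1)
  2 : (1,1)
  3 : (0,1)
  4 : (0,0)
  5 : (1,0)
distinct pairs in image: 6 / 6 needed
  → bijection onto A×B; projections well-typed.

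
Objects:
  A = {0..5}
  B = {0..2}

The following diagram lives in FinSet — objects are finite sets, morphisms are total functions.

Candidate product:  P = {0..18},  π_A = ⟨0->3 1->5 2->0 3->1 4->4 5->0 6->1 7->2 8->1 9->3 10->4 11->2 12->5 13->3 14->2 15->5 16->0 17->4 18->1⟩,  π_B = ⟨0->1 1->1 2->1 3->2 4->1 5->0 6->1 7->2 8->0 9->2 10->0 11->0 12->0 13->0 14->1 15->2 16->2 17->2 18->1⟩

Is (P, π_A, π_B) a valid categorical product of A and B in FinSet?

|A|·|B| = 6·3 = 18;  |P| = 19
  → cardinalities differ; no bijection possible.

Answer: NOT A VALID PRODUCT — |P|=19 ≠ |A|·|B|=18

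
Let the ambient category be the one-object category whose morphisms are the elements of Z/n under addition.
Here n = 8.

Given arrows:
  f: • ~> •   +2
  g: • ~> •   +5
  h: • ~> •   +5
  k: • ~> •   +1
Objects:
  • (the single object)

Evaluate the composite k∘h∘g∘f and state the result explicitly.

  0 +2≡2 +5≡7 +5≡4 +1≡5  (mod 8)
result: +5

Answer: +5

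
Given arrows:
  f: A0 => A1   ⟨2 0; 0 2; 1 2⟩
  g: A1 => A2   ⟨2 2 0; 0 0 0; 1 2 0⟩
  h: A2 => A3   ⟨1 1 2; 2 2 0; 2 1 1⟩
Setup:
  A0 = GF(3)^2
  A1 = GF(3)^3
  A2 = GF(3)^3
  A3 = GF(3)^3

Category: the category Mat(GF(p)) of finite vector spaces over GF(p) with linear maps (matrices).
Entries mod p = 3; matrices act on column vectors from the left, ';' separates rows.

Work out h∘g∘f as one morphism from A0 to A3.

Answer: ⟨2 0; 2 2; 1 0⟩

Derivation:
  e0=[1,0] f=>[2,0,1] g=>[1,0,2] h=>[2,2,1]
  e1=[0,1] f=>[0,2,2] g=>[1,0,1] h=>[0,2,0]
⟦path⟧: ⟨2 0; 2 2; 1 0⟩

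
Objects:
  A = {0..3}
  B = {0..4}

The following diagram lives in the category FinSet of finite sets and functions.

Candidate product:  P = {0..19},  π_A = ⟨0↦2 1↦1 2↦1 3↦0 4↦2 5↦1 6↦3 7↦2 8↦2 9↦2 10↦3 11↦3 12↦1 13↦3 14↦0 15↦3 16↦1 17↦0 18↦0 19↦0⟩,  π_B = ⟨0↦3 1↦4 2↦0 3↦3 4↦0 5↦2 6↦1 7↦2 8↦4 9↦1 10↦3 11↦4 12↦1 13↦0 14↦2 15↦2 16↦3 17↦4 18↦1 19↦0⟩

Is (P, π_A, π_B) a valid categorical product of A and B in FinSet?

|A|·|B| = 4·5 = 20;  |P| = 20
Check the pairing map k ↦ (π_A(k), π_B(k)):
  0 ↦ (2,3)
  1 ↦ (1,4)
  2 ↦ (1,0)
  3 ↦ (0,3)
  4 ↦ (2,0)
  5 ↦ (1,2)
  6 ↦ (3,1)
  7 ↦ (2,2)
  8 ↦ (2,4)
  9 ↦ (2,1)
  10 ↦ (3,3)
  11 ↦ (3,4)
  12 ↦ (1,1)
  13 ↦ (3,0)
  14 ↦ (0,2)
  15 ↦ (3,2)
  16 ↦ (1,3)
  17 ↦ (0,4)
  18 ↦ (0,1)
  19 ↦ (0,0)
distinct pairs in image: 20 / 20 needed
  → bijection onto A×B; projections well-typed.

Answer: VALID PRODUCT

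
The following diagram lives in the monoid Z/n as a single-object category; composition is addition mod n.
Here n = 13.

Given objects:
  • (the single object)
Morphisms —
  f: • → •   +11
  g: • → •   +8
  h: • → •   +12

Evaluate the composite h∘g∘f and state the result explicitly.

Answer: +5

Trace:
  0 +11≡11 +8≡6 +12≡5  (mod 13)
⟦path⟧: +5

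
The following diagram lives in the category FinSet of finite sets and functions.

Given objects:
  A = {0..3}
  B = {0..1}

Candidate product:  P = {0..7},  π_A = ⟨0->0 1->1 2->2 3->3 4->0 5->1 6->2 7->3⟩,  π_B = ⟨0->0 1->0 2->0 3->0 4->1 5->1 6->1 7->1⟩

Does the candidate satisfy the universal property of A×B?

Answer: VALID PRODUCT

Derivation:
|A|·|B| = 4·2 = 8;  |P| = 8
Check the pairing map k ↦ (π_A(k), π_B(k)):
  0 -> (0,0)
  1 -> (1,0)
  2 -> (2,0)
  3 -> (3,0)
  4 -> (0,1)
  5 -> (1,1)
  6 -> (2,1)
  7 -> (3,1)
distinct pairs in image: 8 / 8 needed
  → bijection onto A×B; projections well-typed.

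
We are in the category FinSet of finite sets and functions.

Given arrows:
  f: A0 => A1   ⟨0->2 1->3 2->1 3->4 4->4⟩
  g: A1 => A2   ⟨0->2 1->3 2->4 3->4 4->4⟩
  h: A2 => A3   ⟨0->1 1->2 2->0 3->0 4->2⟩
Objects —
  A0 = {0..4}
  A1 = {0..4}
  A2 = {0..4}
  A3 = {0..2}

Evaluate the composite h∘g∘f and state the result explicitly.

Answer: ⟨0->2 1->2 2->0 3->2 4->2⟩

Derivation:
  0 f=>2 g=>4 h=>2
  1 f=>3 g=>4 h=>2
  2 f=>1 g=>3 h=>0
  3 f=>4 g=>4 h=>2
  4 f=>4 g=>4 h=>2
result: ⟨0->2 1->2 2->0 3->2 4->2⟩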